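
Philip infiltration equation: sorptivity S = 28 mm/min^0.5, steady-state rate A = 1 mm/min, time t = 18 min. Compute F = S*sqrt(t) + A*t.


F = S*sqrt(t) + A*t
F = 28*sqrt(18) + 1*18
F = 28*4.242641 + 18

136.7939 mm


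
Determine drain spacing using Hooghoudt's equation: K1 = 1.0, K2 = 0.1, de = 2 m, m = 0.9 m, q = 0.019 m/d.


S^2 = 8*K2*de*m/q + 4*K1*m^2/q
S^2 = 8*0.1*2*0.9/0.019 + 4*1.0*0.9^2/0.019
S = sqrt(246.3158)

15.6945 m


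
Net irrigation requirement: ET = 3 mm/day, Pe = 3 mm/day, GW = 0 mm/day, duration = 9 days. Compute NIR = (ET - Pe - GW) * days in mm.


Daily deficit = ET - Pe - GW = 3 - 3 - 0 = 0 mm/day
NIR = 0 * 9 = 0 mm

0 mm


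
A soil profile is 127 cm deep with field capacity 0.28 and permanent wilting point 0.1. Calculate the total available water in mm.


AWC = (FC - PWP) * d * 10
AWC = (0.28 - 0.1) * 127 * 10
AWC = 0.1800 * 127 * 10

228.6000 mm


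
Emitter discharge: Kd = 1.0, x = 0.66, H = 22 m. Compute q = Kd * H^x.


q = Kd * H^x = 1.0 * 22^0.66 = 1.0 * 7.691286

7.6913 L/h


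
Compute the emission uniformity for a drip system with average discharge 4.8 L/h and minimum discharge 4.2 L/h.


EU = (q_min/q_avg)*100 = (4.2/4.8)*100 = 87.5000%

87.5000 %


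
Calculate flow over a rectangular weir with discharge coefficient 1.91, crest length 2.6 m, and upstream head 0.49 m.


Q = C * L * H^(3/2) = 1.91 * 2.6 * 0.49^1.5 = 1.91 * 2.6 * 0.343000

1.7033 m^3/s


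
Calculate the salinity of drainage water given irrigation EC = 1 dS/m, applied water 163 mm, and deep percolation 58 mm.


EC_dw = EC_iw * D_iw / D_dw
EC_dw = 1 * 163 / 58
EC_dw = 163 / 58

2.8103 dS/m


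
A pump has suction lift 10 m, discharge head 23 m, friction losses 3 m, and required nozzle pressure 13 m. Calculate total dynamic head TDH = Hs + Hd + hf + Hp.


TDH = Hs + Hd + hf + Hp = 10 + 23 + 3 + 13 = 49

49 m


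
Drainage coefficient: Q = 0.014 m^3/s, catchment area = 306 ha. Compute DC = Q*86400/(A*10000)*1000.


DC = Q * 86400 / (A * 10000) * 1000
DC = 0.014 * 86400 / (306 * 10000) * 1000
DC = 1209600.0000 / 3060000

0.3953 mm/day


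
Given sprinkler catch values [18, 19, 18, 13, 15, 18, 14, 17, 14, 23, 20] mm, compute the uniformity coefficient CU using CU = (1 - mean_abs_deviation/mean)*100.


mean = 17.181818 mm
MAD = 2.347107 mm
CU = (1 - 2.347107/17.181818)*100

86.3396 %


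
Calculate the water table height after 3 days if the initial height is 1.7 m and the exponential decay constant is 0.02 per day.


m = m0 * exp(-k*t)
m = 1.7 * exp(-0.02 * 3)
m = 1.7 * exp(-0.0600)

1.6010 m


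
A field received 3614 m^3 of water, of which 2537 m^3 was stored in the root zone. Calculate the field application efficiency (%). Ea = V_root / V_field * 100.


Ea = V_root / V_field * 100 = 2537 / 3614 * 100 = 70.1992%

70.1992 %


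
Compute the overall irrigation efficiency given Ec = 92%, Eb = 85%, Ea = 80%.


Ec = 0.92, Eb = 0.85, Ea = 0.8
E = 0.92 * 0.85 * 0.8 * 100 = 62.5600%

62.5600 %


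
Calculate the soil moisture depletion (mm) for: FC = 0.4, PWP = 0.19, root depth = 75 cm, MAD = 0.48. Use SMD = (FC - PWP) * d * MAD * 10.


SMD = (FC - PWP) * d * MAD * 10
SMD = (0.4 - 0.19) * 75 * 0.48 * 10
SMD = 0.2100 * 75 * 0.48 * 10

75.6000 mm


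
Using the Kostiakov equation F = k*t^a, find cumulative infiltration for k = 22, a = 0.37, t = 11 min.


F = k * t^a = 22 * 11^0.37
F = 22 * 2.428372

53.4242 mm


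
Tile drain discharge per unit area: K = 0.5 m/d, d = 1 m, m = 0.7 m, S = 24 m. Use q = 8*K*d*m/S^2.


q = 8*K*d*m/S^2
q = 8*0.5*1*0.7/24^2
q = 2.8000 / 576

0.0049 m/d


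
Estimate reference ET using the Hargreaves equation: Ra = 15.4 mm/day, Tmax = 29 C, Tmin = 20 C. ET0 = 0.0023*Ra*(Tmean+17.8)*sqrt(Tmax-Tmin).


Tmean = (Tmax + Tmin)/2 = (29 + 20)/2 = 24.5
ET0 = 0.0023 * 15.4 * (24.5 + 17.8) * sqrt(29 - 20)
ET0 = 0.0023 * 15.4 * 42.3 * 3.000000

4.4948 mm/day


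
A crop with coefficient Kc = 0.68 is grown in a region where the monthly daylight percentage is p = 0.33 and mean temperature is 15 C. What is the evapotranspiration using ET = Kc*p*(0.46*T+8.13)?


ET = Kc * p * (0.46*T + 8.13)
ET = 0.68 * 0.33 * (0.46*15 + 8.13)
ET = 0.68 * 0.33 * 15.0300

3.3727 mm/day


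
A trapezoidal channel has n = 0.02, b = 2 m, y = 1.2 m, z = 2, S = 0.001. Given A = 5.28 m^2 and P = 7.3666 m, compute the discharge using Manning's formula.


R = A/P = 5.28/7.3666 = 0.716749
Q = (1/0.02) * 5.28 * 0.716749^(2/3) * 0.001^0.5

6.6862 m^3/s


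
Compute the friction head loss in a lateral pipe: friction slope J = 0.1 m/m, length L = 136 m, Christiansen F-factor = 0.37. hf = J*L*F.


hf = J * L * F = 0.1 * 136 * 0.37 = 5.0320 m

5.0320 m


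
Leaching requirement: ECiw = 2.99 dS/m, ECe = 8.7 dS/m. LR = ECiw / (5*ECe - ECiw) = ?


LR = ECiw / (5*ECe - ECiw)
LR = 2.99 / (5*8.7 - 2.99)
LR = 2.99 / 40.5100

0.0738


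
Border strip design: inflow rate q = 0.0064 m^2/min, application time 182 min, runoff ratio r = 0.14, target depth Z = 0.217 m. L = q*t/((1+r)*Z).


L = q*t/((1+r)*Z)
L = 0.0064*182/((1+0.14)*0.217)
L = 1.1648/0.24738

4.7085 m


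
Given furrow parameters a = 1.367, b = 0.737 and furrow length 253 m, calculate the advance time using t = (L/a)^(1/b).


t = (L/a)^(1/b)
t = (253/1.367)^(1/0.737)
t = 185.076811^(1/0.737)

1192.5081 min


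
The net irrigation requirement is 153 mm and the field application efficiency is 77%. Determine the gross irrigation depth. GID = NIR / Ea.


Ea = 77% = 0.77
GID = NIR / Ea = 153 / 0.77 = 198.7013 mm

198.7013 mm


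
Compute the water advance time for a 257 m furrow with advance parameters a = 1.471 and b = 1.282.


t = (L/a)^(1/b)
t = (257/1.471)^(1/1.282)
t = 174.711081^(1/1.282)

56.1151 min


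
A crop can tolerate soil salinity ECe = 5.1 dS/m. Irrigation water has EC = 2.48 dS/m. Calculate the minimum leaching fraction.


LR = ECiw / (5*ECe - ECiw)
LR = 2.48 / (5*5.1 - 2.48)
LR = 2.48 / 23.0200

0.1077


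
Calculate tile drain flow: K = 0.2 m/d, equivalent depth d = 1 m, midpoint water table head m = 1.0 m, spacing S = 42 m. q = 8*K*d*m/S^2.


q = 8*K*d*m/S^2
q = 8*0.2*1*1.0/42^2
q = 1.6000 / 1764

9.0703e-04 m/d


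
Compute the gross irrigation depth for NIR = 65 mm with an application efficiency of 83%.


Ea = 83% = 0.83
GID = NIR / Ea = 65 / 0.83 = 78.3133 mm

78.3133 mm


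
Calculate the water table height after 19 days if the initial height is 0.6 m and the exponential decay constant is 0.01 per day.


m = m0 * exp(-k*t)
m = 0.6 * exp(-0.01 * 19)
m = 0.6 * exp(-0.1900)

0.4962 m


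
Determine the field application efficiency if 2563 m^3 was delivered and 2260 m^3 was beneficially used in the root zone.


Ea = V_root / V_field * 100 = 2260 / 2563 * 100 = 88.1779%

88.1779 %


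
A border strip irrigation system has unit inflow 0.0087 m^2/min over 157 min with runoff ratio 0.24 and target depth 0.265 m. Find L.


L = q*t/((1+r)*Z)
L = 0.0087*157/((1+0.24)*0.265)
L = 1.3659/0.3286

4.1567 m


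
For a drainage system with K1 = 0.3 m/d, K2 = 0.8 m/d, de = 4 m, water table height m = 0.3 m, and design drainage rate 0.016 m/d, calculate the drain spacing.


S^2 = 8*K2*de*m/q + 4*K1*m^2/q
S^2 = 8*0.8*4*0.3/0.016 + 4*0.3*0.3^2/0.016
S = sqrt(486.7500)

22.0624 m


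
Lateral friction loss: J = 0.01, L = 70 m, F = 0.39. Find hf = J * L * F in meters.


hf = J * L * F = 0.01 * 70 * 0.39 = 0.2730 m

0.2730 m


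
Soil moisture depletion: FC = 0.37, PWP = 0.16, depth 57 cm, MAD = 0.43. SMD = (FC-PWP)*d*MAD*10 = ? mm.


SMD = (FC - PWP) * d * MAD * 10
SMD = (0.37 - 0.16) * 57 * 0.43 * 10
SMD = 0.2100 * 57 * 0.43 * 10

51.4710 mm


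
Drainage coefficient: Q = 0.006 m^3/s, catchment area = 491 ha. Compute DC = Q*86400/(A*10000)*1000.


DC = Q * 86400 / (A * 10000) * 1000
DC = 0.006 * 86400 / (491 * 10000) * 1000
DC = 518400.0000 / 4910000

0.1056 mm/day


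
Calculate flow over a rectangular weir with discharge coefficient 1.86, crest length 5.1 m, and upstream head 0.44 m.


Q = C * L * H^(3/2) = 1.86 * 5.1 * 0.44^1.5 = 1.86 * 5.1 * 0.291863

2.7686 m^3/s


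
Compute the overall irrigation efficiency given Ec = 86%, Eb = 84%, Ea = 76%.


Ec = 0.86, Eb = 0.84, Ea = 0.76
E = 0.86 * 0.84 * 0.76 * 100 = 54.9024%

54.9024 %


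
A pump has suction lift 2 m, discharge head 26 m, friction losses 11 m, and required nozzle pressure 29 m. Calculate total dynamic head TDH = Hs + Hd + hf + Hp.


TDH = Hs + Hd + hf + Hp = 2 + 26 + 11 + 29 = 68

68 m


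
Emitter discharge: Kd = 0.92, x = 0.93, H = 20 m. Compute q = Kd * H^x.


q = Kd * H^x = 0.92 * 20^0.93 = 0.92 * 16.216529

14.9192 L/h


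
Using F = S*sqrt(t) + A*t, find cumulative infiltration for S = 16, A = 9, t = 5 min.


F = S*sqrt(t) + A*t
F = 16*sqrt(5) + 9*5
F = 16*2.236068 + 45

80.7771 mm


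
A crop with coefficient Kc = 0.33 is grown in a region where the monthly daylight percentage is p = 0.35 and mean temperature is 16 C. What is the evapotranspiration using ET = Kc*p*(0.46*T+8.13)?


ET = Kc * p * (0.46*T + 8.13)
ET = 0.33 * 0.35 * (0.46*16 + 8.13)
ET = 0.33 * 0.35 * 15.4900

1.7891 mm/day


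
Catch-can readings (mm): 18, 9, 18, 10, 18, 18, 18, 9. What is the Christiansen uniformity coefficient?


mean = 14.750000 mm
MAD = 4.062500 mm
CU = (1 - 4.062500/14.750000)*100

72.4576 %


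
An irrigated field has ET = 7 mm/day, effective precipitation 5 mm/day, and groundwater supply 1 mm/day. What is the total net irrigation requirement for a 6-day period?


Daily deficit = ET - Pe - GW = 7 - 5 - 1 = 1 mm/day
NIR = 1 * 6 = 6 mm

6.0000 mm


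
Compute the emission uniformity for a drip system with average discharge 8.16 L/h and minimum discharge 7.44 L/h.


EU = (q_min/q_avg)*100 = (7.44/8.16)*100 = 91.1765%

91.1765 %


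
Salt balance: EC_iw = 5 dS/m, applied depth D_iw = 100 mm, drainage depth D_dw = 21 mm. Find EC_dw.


EC_dw = EC_iw * D_iw / D_dw
EC_dw = 5 * 100 / 21
EC_dw = 500 / 21

23.8095 dS/m


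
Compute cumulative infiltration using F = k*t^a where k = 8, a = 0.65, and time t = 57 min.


F = k * t^a = 8 * 57^0.65
F = 8 * 13.845819

110.7666 mm


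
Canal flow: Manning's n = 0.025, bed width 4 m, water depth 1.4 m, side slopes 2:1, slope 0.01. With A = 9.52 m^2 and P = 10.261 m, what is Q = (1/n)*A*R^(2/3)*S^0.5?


R = A/P = 9.52/10.261 = 0.927785
Q = (1/0.025) * 9.52 * 0.927785^(2/3) * 0.01^0.5

36.2239 m^3/s


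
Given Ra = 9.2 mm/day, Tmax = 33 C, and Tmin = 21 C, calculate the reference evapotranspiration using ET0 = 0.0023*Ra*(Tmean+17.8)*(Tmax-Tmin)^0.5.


Tmean = (Tmax + Tmin)/2 = (33 + 21)/2 = 27.0
ET0 = 0.0023 * 9.2 * (27.0 + 17.8) * sqrt(33 - 21)
ET0 = 0.0023 * 9.2 * 44.8 * 3.464102

3.2839 mm/day


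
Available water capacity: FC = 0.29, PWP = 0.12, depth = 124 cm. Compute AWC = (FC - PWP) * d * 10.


AWC = (FC - PWP) * d * 10
AWC = (0.29 - 0.12) * 124 * 10
AWC = 0.1700 * 124 * 10

210.8000 mm


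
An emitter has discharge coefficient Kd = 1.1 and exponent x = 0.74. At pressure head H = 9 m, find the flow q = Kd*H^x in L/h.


q = Kd * H^x = 1.1 * 9^0.74 = 1.1 * 5.083226

5.5915 L/h


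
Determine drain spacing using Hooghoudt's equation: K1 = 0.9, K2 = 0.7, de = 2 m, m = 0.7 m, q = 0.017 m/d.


S^2 = 8*K2*de*m/q + 4*K1*m^2/q
S^2 = 8*0.7*2*0.7/0.017 + 4*0.9*0.7^2/0.017
S = sqrt(564.9412)

23.7685 m


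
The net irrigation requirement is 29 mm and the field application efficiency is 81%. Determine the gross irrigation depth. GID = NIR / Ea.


Ea = 81% = 0.81
GID = NIR / Ea = 29 / 0.81 = 35.8025 mm

35.8025 mm


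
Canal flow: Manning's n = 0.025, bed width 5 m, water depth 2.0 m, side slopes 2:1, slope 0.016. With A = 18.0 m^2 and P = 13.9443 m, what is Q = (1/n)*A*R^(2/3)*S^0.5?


R = A/P = 18.0/13.9443 = 1.290850
Q = (1/0.025) * 18.0 * 1.290850^(2/3) * 0.016^0.5

107.9716 m^3/s


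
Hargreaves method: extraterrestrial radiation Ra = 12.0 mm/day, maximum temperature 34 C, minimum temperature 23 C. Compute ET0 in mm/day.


Tmean = (Tmax + Tmin)/2 = (34 + 23)/2 = 28.5
ET0 = 0.0023 * 12.0 * (28.5 + 17.8) * sqrt(34 - 23)
ET0 = 0.0023 * 12.0 * 46.3 * 3.316625

4.2382 mm/day


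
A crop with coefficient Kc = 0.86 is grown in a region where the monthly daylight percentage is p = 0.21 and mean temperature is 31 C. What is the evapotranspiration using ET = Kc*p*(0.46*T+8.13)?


ET = Kc * p * (0.46*T + 8.13)
ET = 0.86 * 0.21 * (0.46*31 + 8.13)
ET = 0.86 * 0.21 * 22.3900

4.0436 mm/day


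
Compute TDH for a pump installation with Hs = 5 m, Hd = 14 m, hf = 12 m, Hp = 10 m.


TDH = Hs + Hd + hf + Hp = 5 + 14 + 12 + 10 = 41

41 m


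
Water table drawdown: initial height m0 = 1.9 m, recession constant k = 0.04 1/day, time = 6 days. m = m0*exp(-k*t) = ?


m = m0 * exp(-k*t)
m = 1.9 * exp(-0.04 * 6)
m = 1.9 * exp(-0.2400)

1.4946 m


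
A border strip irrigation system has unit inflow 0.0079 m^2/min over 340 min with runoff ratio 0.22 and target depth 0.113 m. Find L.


L = q*t/((1+r)*Z)
L = 0.0079*340/((1+0.22)*0.113)
L = 2.686/0.13786

19.4835 m


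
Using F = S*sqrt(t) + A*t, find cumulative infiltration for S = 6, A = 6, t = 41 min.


F = S*sqrt(t) + A*t
F = 6*sqrt(41) + 6*41
F = 6*6.403124 + 246

284.4187 mm


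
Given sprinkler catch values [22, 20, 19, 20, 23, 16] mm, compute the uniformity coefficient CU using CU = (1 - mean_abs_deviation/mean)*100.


mean = 20.000000 mm
MAD = 1.666667 mm
CU = (1 - 1.666667/20.000000)*100

91.6667 %


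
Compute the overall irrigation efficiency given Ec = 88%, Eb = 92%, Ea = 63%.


Ec = 0.88, Eb = 0.92, Ea = 0.63
E = 0.88 * 0.92 * 0.63 * 100 = 51.0048%

51.0048 %


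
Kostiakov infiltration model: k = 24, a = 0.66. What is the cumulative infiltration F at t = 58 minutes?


F = k * t^a = 24 * 58^0.66
F = 24 * 14.583524

350.0046 mm


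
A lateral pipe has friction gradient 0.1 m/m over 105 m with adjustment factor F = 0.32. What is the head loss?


hf = J * L * F = 0.1 * 105 * 0.32 = 3.3600 m

3.3600 m


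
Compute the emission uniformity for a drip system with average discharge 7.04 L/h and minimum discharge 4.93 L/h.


EU = (q_min/q_avg)*100 = (4.93/7.04)*100 = 70.0284%

70.0284 %


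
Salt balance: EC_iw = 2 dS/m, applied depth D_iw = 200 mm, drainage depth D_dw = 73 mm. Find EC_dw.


EC_dw = EC_iw * D_iw / D_dw
EC_dw = 2 * 200 / 73
EC_dw = 400 / 73

5.4795 dS/m


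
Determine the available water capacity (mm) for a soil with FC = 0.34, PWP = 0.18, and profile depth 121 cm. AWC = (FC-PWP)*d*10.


AWC = (FC - PWP) * d * 10
AWC = (0.34 - 0.18) * 121 * 10
AWC = 0.1600 * 121 * 10

193.6000 mm


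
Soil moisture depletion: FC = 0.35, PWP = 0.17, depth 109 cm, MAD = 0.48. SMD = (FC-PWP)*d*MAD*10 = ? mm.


SMD = (FC - PWP) * d * MAD * 10
SMD = (0.35 - 0.17) * 109 * 0.48 * 10
SMD = 0.1800 * 109 * 0.48 * 10

94.1760 mm


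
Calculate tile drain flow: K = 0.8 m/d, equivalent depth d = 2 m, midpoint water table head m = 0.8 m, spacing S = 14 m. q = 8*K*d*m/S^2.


q = 8*K*d*m/S^2
q = 8*0.8*2*0.8/14^2
q = 10.2400 / 196

0.0522 m/d


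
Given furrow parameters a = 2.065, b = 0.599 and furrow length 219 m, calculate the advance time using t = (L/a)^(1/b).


t = (L/a)^(1/b)
t = (219/2.065)^(1/0.599)
t = 106.053269^(1/0.599)

2407.1840 min


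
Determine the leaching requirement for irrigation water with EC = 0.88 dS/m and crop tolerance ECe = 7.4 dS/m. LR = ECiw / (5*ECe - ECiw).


LR = ECiw / (5*ECe - ECiw)
LR = 0.88 / (5*7.4 - 0.88)
LR = 0.88 / 36.1200

0.0244


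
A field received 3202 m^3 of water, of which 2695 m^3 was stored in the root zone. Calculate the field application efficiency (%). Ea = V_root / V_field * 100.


Ea = V_root / V_field * 100 = 2695 / 3202 * 100 = 84.1661%

84.1661 %


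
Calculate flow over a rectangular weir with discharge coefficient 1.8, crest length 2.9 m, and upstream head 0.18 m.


Q = C * L * H^(3/2) = 1.8 * 2.9 * 0.18^1.5 = 1.8 * 2.9 * 0.076368

0.3986 m^3/s


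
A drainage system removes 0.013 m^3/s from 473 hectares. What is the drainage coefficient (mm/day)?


DC = Q * 86400 / (A * 10000) * 1000
DC = 0.013 * 86400 / (473 * 10000) * 1000
DC = 1123200.0000 / 4730000

0.2375 mm/day


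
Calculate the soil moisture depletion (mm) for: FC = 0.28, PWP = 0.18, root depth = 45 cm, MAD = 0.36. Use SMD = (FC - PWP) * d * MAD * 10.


SMD = (FC - PWP) * d * MAD * 10
SMD = (0.28 - 0.18) * 45 * 0.36 * 10
SMD = 0.1000 * 45 * 0.36 * 10

16.2000 mm


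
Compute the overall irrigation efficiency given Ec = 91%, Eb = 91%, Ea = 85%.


Ec = 0.91, Eb = 0.91, Ea = 0.85
E = 0.91 * 0.91 * 0.85 * 100 = 70.3885%

70.3885 %


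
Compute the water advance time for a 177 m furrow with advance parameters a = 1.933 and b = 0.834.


t = (L/a)^(1/b)
t = (177/1.933)^(1/0.834)
t = 91.567512^(1/0.834)

225.0132 min


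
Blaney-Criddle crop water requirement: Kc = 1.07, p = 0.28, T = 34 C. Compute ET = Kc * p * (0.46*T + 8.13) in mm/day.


ET = Kc * p * (0.46*T + 8.13)
ET = 1.07 * 0.28 * (0.46*34 + 8.13)
ET = 1.07 * 0.28 * 23.7700

7.1215 mm/day


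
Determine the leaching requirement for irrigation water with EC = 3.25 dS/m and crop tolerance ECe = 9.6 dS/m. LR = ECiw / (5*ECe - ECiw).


LR = ECiw / (5*ECe - ECiw)
LR = 3.25 / (5*9.6 - 3.25)
LR = 3.25 / 44.7500

0.0726


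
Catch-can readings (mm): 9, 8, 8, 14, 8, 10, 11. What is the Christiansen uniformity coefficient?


mean = 9.714286 mm
MAD = 1.673469 mm
CU = (1 - 1.673469/9.714286)*100

82.7731 %


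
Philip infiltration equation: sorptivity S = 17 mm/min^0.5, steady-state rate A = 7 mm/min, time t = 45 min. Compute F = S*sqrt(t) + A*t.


F = S*sqrt(t) + A*t
F = 17*sqrt(45) + 7*45
F = 17*6.708204 + 315

429.0395 mm


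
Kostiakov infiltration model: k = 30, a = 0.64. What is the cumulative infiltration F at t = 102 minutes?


F = k * t^a = 30 * 102^0.64
F = 30 * 19.297636

578.9291 mm


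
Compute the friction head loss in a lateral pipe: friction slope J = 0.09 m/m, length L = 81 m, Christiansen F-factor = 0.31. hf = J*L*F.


hf = J * L * F = 0.09 * 81 * 0.31 = 2.2599 m

2.2599 m


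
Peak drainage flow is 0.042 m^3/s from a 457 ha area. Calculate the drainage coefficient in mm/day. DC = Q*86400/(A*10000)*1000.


DC = Q * 86400 / (A * 10000) * 1000
DC = 0.042 * 86400 / (457 * 10000) * 1000
DC = 3628800.0000 / 4570000

0.7940 mm/day


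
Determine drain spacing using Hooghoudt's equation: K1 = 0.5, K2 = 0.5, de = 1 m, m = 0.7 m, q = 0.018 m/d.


S^2 = 8*K2*de*m/q + 4*K1*m^2/q
S^2 = 8*0.5*1*0.7/0.018 + 4*0.5*0.7^2/0.018
S = sqrt(210.0000)

14.4914 m


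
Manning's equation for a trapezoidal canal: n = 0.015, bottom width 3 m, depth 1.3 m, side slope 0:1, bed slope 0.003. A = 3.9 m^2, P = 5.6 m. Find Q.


R = A/P = 3.9/5.6 = 0.696429
Q = (1/0.015) * 3.9 * 0.696429^(2/3) * 0.003^0.5

11.1888 m^3/s


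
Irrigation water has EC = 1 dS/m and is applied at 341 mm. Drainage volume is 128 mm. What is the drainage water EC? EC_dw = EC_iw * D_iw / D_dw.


EC_dw = EC_iw * D_iw / D_dw
EC_dw = 1 * 341 / 128
EC_dw = 341 / 128

2.6641 dS/m


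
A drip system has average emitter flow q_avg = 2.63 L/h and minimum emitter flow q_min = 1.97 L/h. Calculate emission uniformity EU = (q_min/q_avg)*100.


EU = (q_min/q_avg)*100 = (1.97/2.63)*100 = 74.9049%

74.9049 %


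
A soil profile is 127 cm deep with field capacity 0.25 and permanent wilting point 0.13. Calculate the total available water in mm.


AWC = (FC - PWP) * d * 10
AWC = (0.25 - 0.13) * 127 * 10
AWC = 0.1200 * 127 * 10

152.4000 mm


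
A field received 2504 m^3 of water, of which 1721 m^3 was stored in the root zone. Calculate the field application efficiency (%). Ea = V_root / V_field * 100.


Ea = V_root / V_field * 100 = 1721 / 2504 * 100 = 68.7300%

68.7300 %


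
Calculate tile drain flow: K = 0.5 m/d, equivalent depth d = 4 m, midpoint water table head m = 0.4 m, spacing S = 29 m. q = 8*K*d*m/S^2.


q = 8*K*d*m/S^2
q = 8*0.5*4*0.4/29^2
q = 6.4000 / 841

0.0076 m/d


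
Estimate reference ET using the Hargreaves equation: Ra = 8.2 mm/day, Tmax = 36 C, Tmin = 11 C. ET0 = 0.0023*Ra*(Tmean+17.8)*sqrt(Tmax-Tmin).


Tmean = (Tmax + Tmin)/2 = (36 + 11)/2 = 23.5
ET0 = 0.0023 * 8.2 * (23.5 + 17.8) * sqrt(36 - 11)
ET0 = 0.0023 * 8.2 * 41.3 * 5.000000

3.8946 mm/day


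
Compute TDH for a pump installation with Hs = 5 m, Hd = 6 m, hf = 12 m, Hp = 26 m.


TDH = Hs + Hd + hf + Hp = 5 + 6 + 12 + 26 = 49

49 m


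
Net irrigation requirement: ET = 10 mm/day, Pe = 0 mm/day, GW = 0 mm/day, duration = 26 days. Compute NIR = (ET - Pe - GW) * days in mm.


Daily deficit = ET - Pe - GW = 10 - 0 - 0 = 10 mm/day
NIR = 10 * 26 = 260 mm

260.0000 mm


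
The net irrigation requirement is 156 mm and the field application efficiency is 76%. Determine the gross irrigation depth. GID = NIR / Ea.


Ea = 76% = 0.76
GID = NIR / Ea = 156 / 0.76 = 205.2632 mm

205.2632 mm


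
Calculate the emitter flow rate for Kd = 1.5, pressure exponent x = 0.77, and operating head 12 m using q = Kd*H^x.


q = Kd * H^x = 1.5 * 12^0.77 = 1.5 * 6.775940

10.1639 L/h


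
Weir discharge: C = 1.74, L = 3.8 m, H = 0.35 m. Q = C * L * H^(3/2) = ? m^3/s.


Q = C * L * H^(3/2) = 1.74 * 3.8 * 0.35^1.5 = 1.74 * 3.8 * 0.207063

1.3691 m^3/s


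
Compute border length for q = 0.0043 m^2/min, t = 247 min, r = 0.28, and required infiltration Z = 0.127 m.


L = q*t/((1+r)*Z)
L = 0.0043*247/((1+0.28)*0.127)
L = 1.0621/0.16256

6.5336 m


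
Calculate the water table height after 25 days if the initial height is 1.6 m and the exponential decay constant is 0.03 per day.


m = m0 * exp(-k*t)
m = 1.6 * exp(-0.03 * 25)
m = 1.6 * exp(-0.7500)

0.7558 m


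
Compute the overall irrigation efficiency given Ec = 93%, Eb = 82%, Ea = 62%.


Ec = 0.93, Eb = 0.82, Ea = 0.62
E = 0.93 * 0.82 * 0.62 * 100 = 47.2812%

47.2812 %


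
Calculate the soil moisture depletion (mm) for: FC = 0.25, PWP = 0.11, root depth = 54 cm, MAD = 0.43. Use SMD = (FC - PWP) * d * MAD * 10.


SMD = (FC - PWP) * d * MAD * 10
SMD = (0.25 - 0.11) * 54 * 0.43 * 10
SMD = 0.1400 * 54 * 0.43 * 10

32.5080 mm


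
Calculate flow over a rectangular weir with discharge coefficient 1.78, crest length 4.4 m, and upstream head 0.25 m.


Q = C * L * H^(3/2) = 1.78 * 4.4 * 0.25^1.5 = 1.78 * 4.4 * 0.125000

0.9790 m^3/s


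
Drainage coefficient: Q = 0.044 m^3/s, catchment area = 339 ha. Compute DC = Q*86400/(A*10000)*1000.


DC = Q * 86400 / (A * 10000) * 1000
DC = 0.044 * 86400 / (339 * 10000) * 1000
DC = 3801600.0000 / 3390000

1.1214 mm/day


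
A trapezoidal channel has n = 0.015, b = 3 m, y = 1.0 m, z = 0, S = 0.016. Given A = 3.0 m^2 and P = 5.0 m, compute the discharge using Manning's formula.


R = A/P = 3.0/5.0 = 0.600000
Q = (1/0.015) * 3.0 * 0.600000^(2/3) * 0.016^0.5

17.9966 m^3/s


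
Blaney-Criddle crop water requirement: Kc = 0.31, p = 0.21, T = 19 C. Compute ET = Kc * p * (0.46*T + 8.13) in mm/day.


ET = Kc * p * (0.46*T + 8.13)
ET = 0.31 * 0.21 * (0.46*19 + 8.13)
ET = 0.31 * 0.21 * 16.8700

1.0982 mm/day


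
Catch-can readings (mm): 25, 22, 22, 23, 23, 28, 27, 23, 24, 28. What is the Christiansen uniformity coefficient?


mean = 24.500000 mm
MAD = 2.000000 mm
CU = (1 - 2.000000/24.500000)*100

91.8367 %


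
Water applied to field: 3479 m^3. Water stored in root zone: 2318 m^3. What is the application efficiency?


Ea = V_root / V_field * 100 = 2318 / 3479 * 100 = 66.6283%

66.6283 %


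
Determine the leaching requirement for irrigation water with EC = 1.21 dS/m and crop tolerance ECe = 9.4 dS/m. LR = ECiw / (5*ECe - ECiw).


LR = ECiw / (5*ECe - ECiw)
LR = 1.21 / (5*9.4 - 1.21)
LR = 1.21 / 45.7900

0.0264


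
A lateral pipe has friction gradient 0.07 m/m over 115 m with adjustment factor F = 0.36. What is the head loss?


hf = J * L * F = 0.07 * 115 * 0.36 = 2.8980 m

2.8980 m


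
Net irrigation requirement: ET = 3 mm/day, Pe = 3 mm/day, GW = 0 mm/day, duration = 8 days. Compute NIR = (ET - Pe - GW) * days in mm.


Daily deficit = ET - Pe - GW = 3 - 3 - 0 = 0 mm/day
NIR = 0 * 8 = 0 mm

0 mm


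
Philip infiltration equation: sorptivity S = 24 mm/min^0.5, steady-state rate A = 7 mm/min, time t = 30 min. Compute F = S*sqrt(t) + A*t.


F = S*sqrt(t) + A*t
F = 24*sqrt(30) + 7*30
F = 24*5.477226 + 210

341.4534 mm


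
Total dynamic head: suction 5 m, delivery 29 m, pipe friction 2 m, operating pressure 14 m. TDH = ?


TDH = Hs + Hd + hf + Hp = 5 + 29 + 2 + 14 = 50

50 m


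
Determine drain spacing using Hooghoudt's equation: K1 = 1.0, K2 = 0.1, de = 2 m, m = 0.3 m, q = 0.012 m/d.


S^2 = 8*K2*de*m/q + 4*K1*m^2/q
S^2 = 8*0.1*2*0.3/0.012 + 4*1.0*0.3^2/0.012
S = sqrt(70.0000)

8.3666 m


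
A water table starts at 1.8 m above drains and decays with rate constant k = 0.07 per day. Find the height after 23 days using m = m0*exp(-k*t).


m = m0 * exp(-k*t)
m = 1.8 * exp(-0.07 * 23)
m = 1.8 * exp(-1.6100)

0.3598 m


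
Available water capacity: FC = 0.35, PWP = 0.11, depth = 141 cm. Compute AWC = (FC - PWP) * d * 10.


AWC = (FC - PWP) * d * 10
AWC = (0.35 - 0.11) * 141 * 10
AWC = 0.2400 * 141 * 10

338.4000 mm


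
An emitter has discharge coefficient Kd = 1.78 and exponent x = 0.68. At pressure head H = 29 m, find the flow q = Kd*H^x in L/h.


q = Kd * H^x = 1.78 * 29^0.68 = 1.78 * 9.872579

17.5732 L/h


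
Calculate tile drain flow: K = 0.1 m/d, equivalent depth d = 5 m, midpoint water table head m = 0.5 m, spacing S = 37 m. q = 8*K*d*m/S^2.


q = 8*K*d*m/S^2
q = 8*0.1*5*0.5/37^2
q = 2.0000 / 1369

0.0015 m/d


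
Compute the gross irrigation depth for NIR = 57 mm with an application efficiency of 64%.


Ea = 64% = 0.64
GID = NIR / Ea = 57 / 0.64 = 89.0625 mm

89.0625 mm


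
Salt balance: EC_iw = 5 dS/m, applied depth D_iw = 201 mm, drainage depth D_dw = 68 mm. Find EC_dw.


EC_dw = EC_iw * D_iw / D_dw
EC_dw = 5 * 201 / 68
EC_dw = 1005 / 68

14.7794 dS/m


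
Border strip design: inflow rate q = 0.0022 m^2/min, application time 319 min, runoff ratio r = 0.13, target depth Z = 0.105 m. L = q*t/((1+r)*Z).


L = q*t/((1+r)*Z)
L = 0.0022*319/((1+0.13)*0.105)
L = 0.7018/0.11865

5.9149 m


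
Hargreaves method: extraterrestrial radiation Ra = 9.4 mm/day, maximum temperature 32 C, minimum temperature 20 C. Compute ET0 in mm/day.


Tmean = (Tmax + Tmin)/2 = (32 + 20)/2 = 26.0
ET0 = 0.0023 * 9.4 * (26.0 + 17.8) * sqrt(32 - 20)
ET0 = 0.0023 * 9.4 * 43.8 * 3.464102

3.2804 mm/day


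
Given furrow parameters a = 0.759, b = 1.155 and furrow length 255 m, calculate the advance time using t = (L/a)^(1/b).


t = (L/a)^(1/b)
t = (255/0.759)^(1/1.155)
t = 335.968379^(1/1.155)

153.9116 min


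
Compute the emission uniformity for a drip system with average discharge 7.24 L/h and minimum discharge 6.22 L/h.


EU = (q_min/q_avg)*100 = (6.22/7.24)*100 = 85.9116%

85.9116 %


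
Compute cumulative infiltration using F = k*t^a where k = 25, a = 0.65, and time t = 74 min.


F = k * t^a = 25 * 74^0.65
F = 25 * 16.405921

410.1480 mm


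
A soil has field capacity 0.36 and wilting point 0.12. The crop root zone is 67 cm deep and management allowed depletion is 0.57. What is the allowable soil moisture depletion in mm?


SMD = (FC - PWP) * d * MAD * 10
SMD = (0.36 - 0.12) * 67 * 0.57 * 10
SMD = 0.2400 * 67 * 0.57 * 10

91.6560 mm


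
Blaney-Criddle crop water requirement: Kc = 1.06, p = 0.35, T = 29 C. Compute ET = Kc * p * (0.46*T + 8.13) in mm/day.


ET = Kc * p * (0.46*T + 8.13)
ET = 1.06 * 0.35 * (0.46*29 + 8.13)
ET = 1.06 * 0.35 * 21.4700

7.9654 mm/day


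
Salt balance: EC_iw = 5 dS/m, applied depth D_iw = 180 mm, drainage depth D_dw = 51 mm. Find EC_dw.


EC_dw = EC_iw * D_iw / D_dw
EC_dw = 5 * 180 / 51
EC_dw = 900 / 51

17.6471 dS/m


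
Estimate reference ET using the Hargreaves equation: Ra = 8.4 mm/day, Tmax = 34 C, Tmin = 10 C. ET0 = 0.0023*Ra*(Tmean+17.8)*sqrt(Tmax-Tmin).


Tmean = (Tmax + Tmin)/2 = (34 + 10)/2 = 22.0
ET0 = 0.0023 * 8.4 * (22.0 + 17.8) * sqrt(34 - 10)
ET0 = 0.0023 * 8.4 * 39.8 * 4.898979

3.7670 mm/day


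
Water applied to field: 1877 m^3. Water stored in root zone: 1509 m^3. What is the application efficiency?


Ea = V_root / V_field * 100 = 1509 / 1877 * 100 = 80.3942%

80.3942 %


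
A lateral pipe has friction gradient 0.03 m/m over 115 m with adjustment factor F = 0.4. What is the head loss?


hf = J * L * F = 0.03 * 115 * 0.4 = 1.3800 m

1.3800 m


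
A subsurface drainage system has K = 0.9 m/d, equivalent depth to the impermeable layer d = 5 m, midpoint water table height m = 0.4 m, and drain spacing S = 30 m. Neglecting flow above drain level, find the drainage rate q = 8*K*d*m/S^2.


q = 8*K*d*m/S^2
q = 8*0.9*5*0.4/30^2
q = 14.4000 / 900

0.0160 m/d


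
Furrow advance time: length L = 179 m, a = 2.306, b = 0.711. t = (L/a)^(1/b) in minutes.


t = (L/a)^(1/b)
t = (179/2.306)^(1/0.711)
t = 77.623591^(1/0.711)

455.2176 min


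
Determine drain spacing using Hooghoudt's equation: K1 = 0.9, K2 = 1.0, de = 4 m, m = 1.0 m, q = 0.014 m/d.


S^2 = 8*K2*de*m/q + 4*K1*m^2/q
S^2 = 8*1.0*4*1.0/0.014 + 4*0.9*1.0^2/0.014
S = sqrt(2542.8571)

50.4267 m


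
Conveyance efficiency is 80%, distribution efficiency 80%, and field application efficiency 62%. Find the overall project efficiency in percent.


Ec = 0.8, Eb = 0.8, Ea = 0.62
E = 0.8 * 0.8 * 0.62 * 100 = 39.6800%

39.6800 %


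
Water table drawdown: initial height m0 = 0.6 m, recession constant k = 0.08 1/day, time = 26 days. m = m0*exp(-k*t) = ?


m = m0 * exp(-k*t)
m = 0.6 * exp(-0.08 * 26)
m = 0.6 * exp(-2.0800)

0.0750 m


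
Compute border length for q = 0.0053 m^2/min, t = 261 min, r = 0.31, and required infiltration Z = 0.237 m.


L = q*t/((1+r)*Z)
L = 0.0053*261/((1+0.31)*0.237)
L = 1.3833/0.31047

4.4555 m


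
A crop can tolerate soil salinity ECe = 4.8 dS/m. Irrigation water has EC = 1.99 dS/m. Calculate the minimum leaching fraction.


LR = ECiw / (5*ECe - ECiw)
LR = 1.99 / (5*4.8 - 1.99)
LR = 1.99 / 22.0100

0.0904


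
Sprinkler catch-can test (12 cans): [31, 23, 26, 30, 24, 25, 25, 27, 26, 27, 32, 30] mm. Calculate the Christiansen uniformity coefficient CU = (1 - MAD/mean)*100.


mean = 27.166667 mm
MAD = 2.388889 mm
CU = (1 - 2.388889/27.166667)*100

91.2065 %


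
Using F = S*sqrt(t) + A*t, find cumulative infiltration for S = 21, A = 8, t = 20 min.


F = S*sqrt(t) + A*t
F = 21*sqrt(20) + 8*20
F = 21*4.472136 + 160

253.9149 mm


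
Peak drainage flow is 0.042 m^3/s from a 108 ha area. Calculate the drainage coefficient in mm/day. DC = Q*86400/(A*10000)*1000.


DC = Q * 86400 / (A * 10000) * 1000
DC = 0.042 * 86400 / (108 * 10000) * 1000
DC = 3628800.0000 / 1080000

3.3600 mm/day


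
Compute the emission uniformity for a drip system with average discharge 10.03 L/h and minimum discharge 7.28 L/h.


EU = (q_min/q_avg)*100 = (7.28/10.03)*100 = 72.5823%

72.5823 %


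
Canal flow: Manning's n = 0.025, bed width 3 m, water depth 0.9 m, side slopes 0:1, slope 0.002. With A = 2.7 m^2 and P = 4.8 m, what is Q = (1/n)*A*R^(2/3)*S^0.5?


R = A/P = 2.7/4.8 = 0.562500
Q = (1/0.025) * 2.7 * 0.562500^(2/3) * 0.002^0.5

3.2912 m^3/s


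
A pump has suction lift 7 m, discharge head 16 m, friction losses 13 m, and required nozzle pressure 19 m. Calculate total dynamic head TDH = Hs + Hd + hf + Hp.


TDH = Hs + Hd + hf + Hp = 7 + 16 + 13 + 19 = 55

55 m


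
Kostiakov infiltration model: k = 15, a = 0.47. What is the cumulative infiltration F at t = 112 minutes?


F = k * t^a = 15 * 112^0.47
F = 15 * 9.186128

137.7919 mm


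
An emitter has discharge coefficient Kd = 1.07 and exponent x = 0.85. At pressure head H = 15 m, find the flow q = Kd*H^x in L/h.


q = Kd * H^x = 1.07 * 15^0.85 = 1.07 * 9.992579

10.6921 L/h


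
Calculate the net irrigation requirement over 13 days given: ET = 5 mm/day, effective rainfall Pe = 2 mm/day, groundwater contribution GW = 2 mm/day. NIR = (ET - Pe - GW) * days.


Daily deficit = ET - Pe - GW = 5 - 2 - 2 = 1 mm/day
NIR = 1 * 13 = 13 mm

13.0000 mm


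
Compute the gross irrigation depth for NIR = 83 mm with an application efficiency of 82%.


Ea = 82% = 0.82
GID = NIR / Ea = 83 / 0.82 = 101.2195 mm

101.2195 mm


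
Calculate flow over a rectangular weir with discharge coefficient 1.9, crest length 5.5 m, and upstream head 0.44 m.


Q = C * L * H^(3/2) = 1.9 * 5.5 * 0.44^1.5 = 1.9 * 5.5 * 0.291863

3.0500 m^3/s


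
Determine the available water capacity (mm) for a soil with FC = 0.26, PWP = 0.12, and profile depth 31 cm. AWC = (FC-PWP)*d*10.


AWC = (FC - PWP) * d * 10
AWC = (0.26 - 0.12) * 31 * 10
AWC = 0.1400 * 31 * 10

43.4000 mm


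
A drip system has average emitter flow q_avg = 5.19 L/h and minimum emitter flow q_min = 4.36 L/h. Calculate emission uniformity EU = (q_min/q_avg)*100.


EU = (q_min/q_avg)*100 = (4.36/5.19)*100 = 84.0077%

84.0077 %


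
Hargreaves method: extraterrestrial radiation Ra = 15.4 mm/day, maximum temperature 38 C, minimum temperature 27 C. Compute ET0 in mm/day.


Tmean = (Tmax + Tmin)/2 = (38 + 27)/2 = 32.5
ET0 = 0.0023 * 15.4 * (32.5 + 17.8) * sqrt(38 - 27)
ET0 = 0.0023 * 15.4 * 50.3 * 3.316625

5.9090 mm/day


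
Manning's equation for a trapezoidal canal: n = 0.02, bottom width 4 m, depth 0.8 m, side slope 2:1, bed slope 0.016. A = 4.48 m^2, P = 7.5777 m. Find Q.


R = A/P = 4.48/7.5777 = 0.591208
Q = (1/0.02) * 4.48 * 0.591208^(2/3) * 0.016^0.5

19.9588 m^3/s


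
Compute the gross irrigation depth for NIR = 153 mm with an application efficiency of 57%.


Ea = 57% = 0.57
GID = NIR / Ea = 153 / 0.57 = 268.4211 mm

268.4211 mm


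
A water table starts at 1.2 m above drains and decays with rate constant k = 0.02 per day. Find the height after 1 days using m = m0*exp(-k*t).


m = m0 * exp(-k*t)
m = 1.2 * exp(-0.02 * 1)
m = 1.2 * exp(-0.0200)

1.1762 m


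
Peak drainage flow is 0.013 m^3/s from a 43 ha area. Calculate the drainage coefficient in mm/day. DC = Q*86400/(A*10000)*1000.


DC = Q * 86400 / (A * 10000) * 1000
DC = 0.013 * 86400 / (43 * 10000) * 1000
DC = 1123200.0000 / 430000

2.6121 mm/day


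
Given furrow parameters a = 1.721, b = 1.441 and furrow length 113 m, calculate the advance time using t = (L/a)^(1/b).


t = (L/a)^(1/b)
t = (113/1.721)^(1/1.441)
t = 65.659500^(1/1.441)

18.2447 min


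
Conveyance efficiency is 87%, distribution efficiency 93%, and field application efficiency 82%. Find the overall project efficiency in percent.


Ec = 0.87, Eb = 0.93, Ea = 0.82
E = 0.87 * 0.93 * 0.82 * 100 = 66.3462%

66.3462 %


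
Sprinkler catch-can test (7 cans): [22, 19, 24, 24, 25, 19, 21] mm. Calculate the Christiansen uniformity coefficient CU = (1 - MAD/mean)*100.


mean = 22.000000 mm
MAD = 2.000000 mm
CU = (1 - 2.000000/22.000000)*100

90.9091 %


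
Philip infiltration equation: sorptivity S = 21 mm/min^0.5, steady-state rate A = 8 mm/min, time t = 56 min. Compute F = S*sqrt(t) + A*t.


F = S*sqrt(t) + A*t
F = 21*sqrt(56) + 8*56
F = 21*7.483315 + 448

605.1496 mm


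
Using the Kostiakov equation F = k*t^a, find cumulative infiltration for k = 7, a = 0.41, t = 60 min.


F = k * t^a = 7 * 60^0.41
F = 7 * 5.358485

37.5094 mm


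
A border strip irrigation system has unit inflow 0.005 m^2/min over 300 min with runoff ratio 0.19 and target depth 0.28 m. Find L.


L = q*t/((1+r)*Z)
L = 0.005*300/((1+0.19)*0.28)
L = 1.5/0.3332

4.5018 m


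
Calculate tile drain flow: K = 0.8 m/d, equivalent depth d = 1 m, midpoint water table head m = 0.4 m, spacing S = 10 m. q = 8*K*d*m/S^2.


q = 8*K*d*m/S^2
q = 8*0.8*1*0.4/10^2
q = 2.5600 / 100

0.0256 m/d


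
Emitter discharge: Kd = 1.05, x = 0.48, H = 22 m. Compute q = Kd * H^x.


q = Kd * H^x = 1.05 * 22^0.48 = 1.05 * 4.409231

4.6297 L/h


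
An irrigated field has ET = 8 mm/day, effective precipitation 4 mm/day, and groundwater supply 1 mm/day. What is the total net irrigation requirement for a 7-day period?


Daily deficit = ET - Pe - GW = 8 - 4 - 1 = 3 mm/day
NIR = 3 * 7 = 21 mm

21.0000 mm


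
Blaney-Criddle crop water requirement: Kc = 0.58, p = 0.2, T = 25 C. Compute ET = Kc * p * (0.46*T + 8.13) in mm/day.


ET = Kc * p * (0.46*T + 8.13)
ET = 0.58 * 0.2 * (0.46*25 + 8.13)
ET = 0.58 * 0.2 * 19.6300

2.2771 mm/day


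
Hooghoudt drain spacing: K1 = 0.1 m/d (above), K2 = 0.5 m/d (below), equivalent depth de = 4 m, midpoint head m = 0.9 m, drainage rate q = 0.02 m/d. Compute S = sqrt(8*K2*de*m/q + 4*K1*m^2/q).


S^2 = 8*K2*de*m/q + 4*K1*m^2/q
S^2 = 8*0.5*4*0.9/0.02 + 4*0.1*0.9^2/0.02
S = sqrt(736.2000)

27.1330 m


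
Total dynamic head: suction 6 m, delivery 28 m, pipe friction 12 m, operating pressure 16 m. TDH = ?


TDH = Hs + Hd + hf + Hp = 6 + 28 + 12 + 16 = 62

62 m


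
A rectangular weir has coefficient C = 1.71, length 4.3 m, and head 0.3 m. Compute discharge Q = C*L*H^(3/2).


Q = C * L * H^(3/2) = 1.71 * 4.3 * 0.3^1.5 = 1.71 * 4.3 * 0.164317

1.2082 m^3/s


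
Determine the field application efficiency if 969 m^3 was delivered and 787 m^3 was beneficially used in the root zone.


Ea = V_root / V_field * 100 = 787 / 969 * 100 = 81.2178%

81.2178 %


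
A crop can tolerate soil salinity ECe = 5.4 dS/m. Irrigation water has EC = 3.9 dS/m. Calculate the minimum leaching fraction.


LR = ECiw / (5*ECe - ECiw)
LR = 3.9 / (5*5.4 - 3.9)
LR = 3.9 / 23.1000

0.1688


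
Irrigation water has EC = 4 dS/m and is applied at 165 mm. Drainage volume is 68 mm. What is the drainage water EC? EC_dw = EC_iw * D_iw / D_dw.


EC_dw = EC_iw * D_iw / D_dw
EC_dw = 4 * 165 / 68
EC_dw = 660 / 68

9.7059 dS/m


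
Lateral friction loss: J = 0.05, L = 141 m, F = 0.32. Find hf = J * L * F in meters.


hf = J * L * F = 0.05 * 141 * 0.32 = 2.2560 m

2.2560 m


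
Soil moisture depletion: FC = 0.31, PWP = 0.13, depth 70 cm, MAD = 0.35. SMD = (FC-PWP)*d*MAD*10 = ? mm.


SMD = (FC - PWP) * d * MAD * 10
SMD = (0.31 - 0.13) * 70 * 0.35 * 10
SMD = 0.1800 * 70 * 0.35 * 10

44.1000 mm


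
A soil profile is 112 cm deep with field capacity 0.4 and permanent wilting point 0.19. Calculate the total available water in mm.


AWC = (FC - PWP) * d * 10
AWC = (0.4 - 0.19) * 112 * 10
AWC = 0.2100 * 112 * 10

235.2000 mm


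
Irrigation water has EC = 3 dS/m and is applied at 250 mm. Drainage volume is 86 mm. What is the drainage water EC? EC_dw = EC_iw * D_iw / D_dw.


EC_dw = EC_iw * D_iw / D_dw
EC_dw = 3 * 250 / 86
EC_dw = 750 / 86

8.7209 dS/m


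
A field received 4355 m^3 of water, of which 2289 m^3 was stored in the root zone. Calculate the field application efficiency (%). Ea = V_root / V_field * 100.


Ea = V_root / V_field * 100 = 2289 / 4355 * 100 = 52.5603%

52.5603 %


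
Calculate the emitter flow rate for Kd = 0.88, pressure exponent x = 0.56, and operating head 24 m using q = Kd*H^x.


q = Kd * H^x = 0.88 * 24^0.56 = 0.88 * 5.928138

5.2168 L/h


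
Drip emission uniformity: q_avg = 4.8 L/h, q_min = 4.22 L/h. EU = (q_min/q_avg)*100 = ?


EU = (q_min/q_avg)*100 = (4.22/4.8)*100 = 87.9167%

87.9167 %


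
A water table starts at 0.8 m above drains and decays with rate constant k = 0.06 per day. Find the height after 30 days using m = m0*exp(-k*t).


m = m0 * exp(-k*t)
m = 0.8 * exp(-0.06 * 30)
m = 0.8 * exp(-1.8000)

0.1322 m


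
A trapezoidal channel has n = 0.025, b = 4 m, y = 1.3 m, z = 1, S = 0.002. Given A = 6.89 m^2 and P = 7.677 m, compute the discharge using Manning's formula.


R = A/P = 6.89/7.677 = 0.897486
Q = (1/0.025) * 6.89 * 0.897486^(2/3) * 0.002^0.5

11.4678 m^3/s
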